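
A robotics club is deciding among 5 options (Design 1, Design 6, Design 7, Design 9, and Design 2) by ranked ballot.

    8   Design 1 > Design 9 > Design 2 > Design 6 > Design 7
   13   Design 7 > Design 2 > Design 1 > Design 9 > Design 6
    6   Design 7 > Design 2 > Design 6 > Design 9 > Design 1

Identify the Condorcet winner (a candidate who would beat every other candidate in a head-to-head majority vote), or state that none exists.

Head-to-head results (27 voters total):
Design 1 vs Design 6: Design 1 wins 21–6.
Design 1 vs Design 7: Design 7 wins 19–8.
Design 1 vs Design 9: Design 1 wins 21–6.
Design 1 vs Design 2: Design 2 wins 19–8.
Design 6 vs Design 7: Design 7 wins 19–8.
Design 6 vs Design 9: Design 9 wins 21–6.
Design 6 vs Design 2: Design 2 wins 27–0.
Design 7 vs Design 9: Design 7 wins 19–8.
Design 7 vs Design 2: Design 7 wins 19–8.
Design 9 vs Design 2: Design 2 wins 19–8.
Design 7 beats each rival — Design 1 (19–8), Design 6 (19–8), Design 9 (19–8), Design 2 (19–8) — so Design 7 is the Condorcet winner.

Design 7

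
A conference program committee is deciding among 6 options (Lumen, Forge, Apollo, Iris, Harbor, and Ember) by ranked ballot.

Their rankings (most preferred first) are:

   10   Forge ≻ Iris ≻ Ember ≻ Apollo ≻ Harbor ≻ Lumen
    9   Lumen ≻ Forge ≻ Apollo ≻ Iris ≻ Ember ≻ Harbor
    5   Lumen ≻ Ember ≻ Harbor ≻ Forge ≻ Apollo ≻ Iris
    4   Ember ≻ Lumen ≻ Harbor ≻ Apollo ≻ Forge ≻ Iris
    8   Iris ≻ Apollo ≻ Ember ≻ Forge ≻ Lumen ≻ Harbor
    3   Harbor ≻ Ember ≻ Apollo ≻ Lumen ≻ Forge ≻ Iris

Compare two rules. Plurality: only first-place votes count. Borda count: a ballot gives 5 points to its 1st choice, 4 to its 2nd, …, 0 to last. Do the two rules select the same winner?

Plurality first-place counts: Lumen 14, Forge 10, Apollo 0, Iris 8, Harbor 3, Ember 4 → Lumen.
Borda totals: Lumen 100, Forge 119, Apollo 101, Iris 98, Harbor 52, Ember 115 → Forge.
The two rules disagree: plurality picks Lumen, Borda picks Forge.

No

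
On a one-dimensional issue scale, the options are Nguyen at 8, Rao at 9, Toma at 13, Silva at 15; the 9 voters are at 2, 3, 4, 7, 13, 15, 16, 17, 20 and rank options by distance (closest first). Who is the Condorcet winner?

Toma

With single-peaked preferences on a line, the Condorcet winner is the candidate closest to the median voter.
The median voter (position 13) is closest to Toma at 13.
Check: Toma vs Rao — voters closer to Toma: 5 of 9.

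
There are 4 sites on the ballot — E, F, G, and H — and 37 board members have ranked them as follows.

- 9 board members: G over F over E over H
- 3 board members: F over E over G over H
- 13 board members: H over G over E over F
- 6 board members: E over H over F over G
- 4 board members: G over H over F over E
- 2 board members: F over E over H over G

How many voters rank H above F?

23

Ballots ranking H above F: 13+6+4 = 23.
Ballots ranking F above H: 9+3+2 = 14.
So 23 of 37 voters prefer H to F.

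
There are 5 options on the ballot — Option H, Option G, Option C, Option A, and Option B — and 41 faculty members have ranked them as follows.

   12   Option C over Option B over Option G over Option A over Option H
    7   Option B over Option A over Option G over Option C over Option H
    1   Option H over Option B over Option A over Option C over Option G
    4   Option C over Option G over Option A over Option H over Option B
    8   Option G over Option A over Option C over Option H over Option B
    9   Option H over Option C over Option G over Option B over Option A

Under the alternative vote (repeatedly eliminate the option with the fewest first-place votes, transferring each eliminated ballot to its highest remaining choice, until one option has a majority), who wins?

Option C

Round 1: Option C 16, Option H 10, Option G 8, Option B 7, Option A 0. Option A has the fewest and is eliminated.
Round 2: Option C 16, Option H 10, Option G 8, Option B 7. Option B has the fewest and is eliminated.
Round 3: Option C 16, Option G 15, Option H 10. Option H has the fewest and is eliminated.
Round 4: Option C 26, Option G 15. Option C has a majority.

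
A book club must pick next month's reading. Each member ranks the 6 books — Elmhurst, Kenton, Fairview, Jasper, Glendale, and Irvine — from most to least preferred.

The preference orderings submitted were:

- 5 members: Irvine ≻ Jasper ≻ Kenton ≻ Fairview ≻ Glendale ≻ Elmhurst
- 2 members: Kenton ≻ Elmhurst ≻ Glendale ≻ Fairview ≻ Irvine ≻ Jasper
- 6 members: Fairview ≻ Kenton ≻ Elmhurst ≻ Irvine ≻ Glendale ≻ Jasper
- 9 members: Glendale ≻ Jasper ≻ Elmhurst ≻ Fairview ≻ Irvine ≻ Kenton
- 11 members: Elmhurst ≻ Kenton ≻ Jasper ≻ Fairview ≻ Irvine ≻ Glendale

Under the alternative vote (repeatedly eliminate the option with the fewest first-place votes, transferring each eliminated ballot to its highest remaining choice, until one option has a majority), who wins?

Round 1: Elmhurst 11, Glendale 9, Fairview 6, Irvine 5, Kenton 2, Jasper 0. Jasper has the fewest and is eliminated.
Round 2: Elmhurst 11, Glendale 9, Fairview 6, Irvine 5, Kenton 2. Kenton has the fewest and is eliminated.
Round 3: Elmhurst 13, Glendale 9, Fairview 6, Irvine 5. Irvine has the fewest and is eliminated.
Round 4: Elmhurst 13, Fairview 11, Glendale 9. Glendale has the fewest and is eliminated.
Round 5: Elmhurst 22, Fairview 11. Elmhurst has a majority.

Elmhurst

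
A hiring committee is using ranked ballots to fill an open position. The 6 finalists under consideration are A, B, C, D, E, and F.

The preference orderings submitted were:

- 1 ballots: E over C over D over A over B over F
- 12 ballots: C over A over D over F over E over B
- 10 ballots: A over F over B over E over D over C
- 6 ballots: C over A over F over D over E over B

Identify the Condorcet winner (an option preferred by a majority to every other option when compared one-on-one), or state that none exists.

C

Head-to-head results (29 voters total):
A vs B: A wins 29–0.
A vs C: C wins 19–10.
A vs D: A wins 28–1.
A vs E: A wins 28–1.
A vs F: A wins 29–0.
B vs C: C wins 19–10.
B vs D: D wins 19–10.
B vs E: E wins 19–10.
B vs F: F wins 28–1.
C vs D: C wins 19–10.
C vs E: C wins 18–11.
C vs F: C wins 19–10.
D vs E: D wins 18–11.
D vs F: F wins 16–13.
E vs F: F wins 28–1.
C beats each rival — A (19–10), B (19–10), D (19–10), E (18–11), F (19–10) — so C is the Condorcet winner.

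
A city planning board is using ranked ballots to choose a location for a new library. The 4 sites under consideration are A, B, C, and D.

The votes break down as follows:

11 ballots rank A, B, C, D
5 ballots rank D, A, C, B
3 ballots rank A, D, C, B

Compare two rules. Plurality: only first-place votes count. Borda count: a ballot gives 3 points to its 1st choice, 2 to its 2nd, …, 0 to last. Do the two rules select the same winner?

Plurality first-place counts: A 14, B 0, C 0, D 5 → A.
Borda totals: A 52, B 22, C 19, D 21 → A.
The two rules agree on A.

Yes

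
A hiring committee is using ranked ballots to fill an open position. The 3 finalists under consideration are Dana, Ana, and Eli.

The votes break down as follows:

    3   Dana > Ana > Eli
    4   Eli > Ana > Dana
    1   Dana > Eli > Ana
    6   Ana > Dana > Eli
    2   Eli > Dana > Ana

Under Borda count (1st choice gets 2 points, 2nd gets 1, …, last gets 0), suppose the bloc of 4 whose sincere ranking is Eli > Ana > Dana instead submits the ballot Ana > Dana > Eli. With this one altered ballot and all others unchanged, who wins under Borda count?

Borda totals with the altered ballot: Dana 20, Ana 23, Eli 5.
The winner is unchanged: still Ana.

Ana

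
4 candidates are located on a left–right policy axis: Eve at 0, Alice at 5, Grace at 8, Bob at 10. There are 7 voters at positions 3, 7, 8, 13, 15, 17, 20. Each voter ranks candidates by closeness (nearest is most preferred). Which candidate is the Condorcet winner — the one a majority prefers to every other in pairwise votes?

With single-peaked preferences on a line, the Condorcet winner is the candidate closest to the median voter.
The median voter (position 13) is closest to Bob at 10.
Check: Bob vs Grace — voters closer to Bob: 4 of 7.

Bob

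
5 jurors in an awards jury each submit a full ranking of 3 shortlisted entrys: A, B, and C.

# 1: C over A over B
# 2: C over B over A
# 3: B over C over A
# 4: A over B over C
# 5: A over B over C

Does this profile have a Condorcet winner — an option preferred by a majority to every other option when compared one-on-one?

No

Head-to-head results (5 voters total):
A vs B: A wins 3–2.
A vs C: C wins 3–2.
B vs C: B wins 3–2.
No candidate beats all others: A beats B beats C beats A, a majority cycle.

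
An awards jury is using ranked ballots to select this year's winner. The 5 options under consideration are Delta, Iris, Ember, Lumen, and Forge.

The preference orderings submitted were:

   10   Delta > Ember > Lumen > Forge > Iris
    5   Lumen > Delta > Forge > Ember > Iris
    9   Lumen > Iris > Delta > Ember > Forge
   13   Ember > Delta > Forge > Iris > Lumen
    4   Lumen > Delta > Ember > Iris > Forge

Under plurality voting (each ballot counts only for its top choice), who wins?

First-place vote totals:
  Delta: 10
  Iris: 0
  Ember: 13
  Lumen: 18
  Forge: 0
Lumen has the most first-place votes.

Lumen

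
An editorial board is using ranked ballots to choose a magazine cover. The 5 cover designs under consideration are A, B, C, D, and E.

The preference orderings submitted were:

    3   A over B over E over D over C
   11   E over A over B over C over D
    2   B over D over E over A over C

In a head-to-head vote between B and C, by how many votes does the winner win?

Ballots ranking B above C: 3+11+2 = 16.
Ballots ranking C above B: 0.
B wins 16–0, a margin of 16.

16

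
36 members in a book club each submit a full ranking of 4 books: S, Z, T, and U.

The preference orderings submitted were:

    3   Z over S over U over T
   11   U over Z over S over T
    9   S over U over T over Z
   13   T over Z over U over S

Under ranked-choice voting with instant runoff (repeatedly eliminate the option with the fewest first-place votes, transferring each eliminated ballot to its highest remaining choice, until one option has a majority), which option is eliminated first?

Round 1: T 13, U 11, S 9, Z 3. Z has the fewest and is eliminated.
Round 2: T 13, S 12, U 11. U has the fewest and is eliminated.
Round 3: S 23, T 13. S has a majority.

Z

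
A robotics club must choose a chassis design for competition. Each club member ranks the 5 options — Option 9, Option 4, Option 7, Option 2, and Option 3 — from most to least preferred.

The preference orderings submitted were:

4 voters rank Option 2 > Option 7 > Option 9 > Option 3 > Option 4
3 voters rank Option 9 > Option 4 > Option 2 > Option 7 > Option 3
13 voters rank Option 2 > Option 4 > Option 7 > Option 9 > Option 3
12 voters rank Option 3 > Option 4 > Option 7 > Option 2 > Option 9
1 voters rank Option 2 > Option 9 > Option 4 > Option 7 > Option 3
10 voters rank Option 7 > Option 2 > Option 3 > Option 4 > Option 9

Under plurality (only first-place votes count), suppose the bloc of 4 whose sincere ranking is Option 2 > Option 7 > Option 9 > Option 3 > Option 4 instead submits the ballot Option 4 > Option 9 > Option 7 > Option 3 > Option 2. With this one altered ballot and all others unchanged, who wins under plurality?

First-place totals with the altered ballot: Option 9 3, Option 4 4, Option 7 10, Option 2 14, Option 3 12.
The winner is unchanged: still Option 2.

Option 2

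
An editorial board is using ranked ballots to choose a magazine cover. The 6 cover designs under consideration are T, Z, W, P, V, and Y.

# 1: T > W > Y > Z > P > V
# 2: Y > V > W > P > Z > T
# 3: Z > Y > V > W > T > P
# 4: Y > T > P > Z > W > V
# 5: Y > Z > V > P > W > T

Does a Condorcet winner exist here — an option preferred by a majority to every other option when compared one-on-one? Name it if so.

Y

Head-to-head results (5 voters total):
T vs Z: Z wins 3–2.
T vs W: W wins 3–2.
T vs P: T wins 3–2.
T vs V: V wins 3–2.
T vs Y: Y wins 4–1.
Z vs W: Z wins 3–2.
Z vs P: Z wins 3–2.
Z vs V: Z wins 4–1.
Z vs Y: Y wins 4–1.
W vs P: W wins 3–2.
W vs V: V wins 3–2.
W vs Y: Y wins 4–1.
P vs V: V wins 3–2.
P vs Y: Y wins 5–0.
V vs Y: Y wins 5–0.
Y beats each rival — T (4–1), Z (4–1), W (4–1), P (5–0), V (5–0) — so Y is the Condorcet winner.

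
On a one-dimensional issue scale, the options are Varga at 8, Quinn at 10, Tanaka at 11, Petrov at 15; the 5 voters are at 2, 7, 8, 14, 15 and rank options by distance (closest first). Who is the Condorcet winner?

Varga

With single-peaked preferences on a line, the Condorcet winner is the candidate closest to the median voter.
The median voter (position 8) is closest to Varga at 8.
Check: Varga vs Quinn — voters closer to Varga: 3 of 5.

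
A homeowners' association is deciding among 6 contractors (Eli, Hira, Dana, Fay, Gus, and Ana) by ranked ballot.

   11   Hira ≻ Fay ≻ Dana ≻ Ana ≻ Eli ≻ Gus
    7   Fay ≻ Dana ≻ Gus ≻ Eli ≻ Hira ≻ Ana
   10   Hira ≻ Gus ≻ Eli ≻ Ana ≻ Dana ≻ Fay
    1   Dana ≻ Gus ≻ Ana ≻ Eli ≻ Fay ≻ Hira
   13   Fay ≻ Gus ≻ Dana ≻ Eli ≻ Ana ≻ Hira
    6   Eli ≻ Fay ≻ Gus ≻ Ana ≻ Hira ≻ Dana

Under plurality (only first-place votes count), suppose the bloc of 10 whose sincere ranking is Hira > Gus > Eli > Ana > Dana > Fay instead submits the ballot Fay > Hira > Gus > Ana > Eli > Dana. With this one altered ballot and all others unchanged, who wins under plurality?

First-place totals with the altered ballot: Eli 6, Hira 11, Dana 1, Fay 30, Gus 0, Ana 0.
The switch changes the winner from Hira to Fay.

Fay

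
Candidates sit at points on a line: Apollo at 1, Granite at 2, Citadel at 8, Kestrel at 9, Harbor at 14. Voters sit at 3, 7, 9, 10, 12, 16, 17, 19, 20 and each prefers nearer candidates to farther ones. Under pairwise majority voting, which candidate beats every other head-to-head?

Harbor

With single-peaked preferences on a line, the Condorcet winner is the candidate closest to the median voter.
The median voter (position 12) is closest to Harbor at 14.
Check: Harbor vs Kestrel — voters closer to Harbor: 5 of 9.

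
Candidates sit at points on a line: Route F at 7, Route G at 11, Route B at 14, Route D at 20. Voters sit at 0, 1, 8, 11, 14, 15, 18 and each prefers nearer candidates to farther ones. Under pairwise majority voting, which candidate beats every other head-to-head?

With single-peaked preferences on a line, the Condorcet winner is the candidate closest to the median voter.
The median voter (position 11) is closest to Route G at 11.
Check: Route G vs Route B — voters closer to Route G: 4 of 7.

Route G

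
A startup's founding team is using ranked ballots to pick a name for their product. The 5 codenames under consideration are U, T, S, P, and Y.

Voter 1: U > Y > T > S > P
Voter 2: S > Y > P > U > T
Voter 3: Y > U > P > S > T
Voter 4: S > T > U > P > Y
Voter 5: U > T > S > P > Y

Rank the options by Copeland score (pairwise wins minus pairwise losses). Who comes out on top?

Pairwise results:
  U vs T: U wins 4–1.
  U vs S: U wins 3–2.
  U vs P: U wins 4–1.
  U vs Y: U wins 3–2.
  T vs S: S wins 3–2.
  T vs P: T wins 3–2.
  T vs Y: Y wins 3–2.
  S vs P: S wins 4–1.
  S vs Y: S wins 3–2.
  P vs Y: Y wins 3–2.
Copeland scores (wins − losses):
  U: 4 − 0 = 4
  T: 1 − 3 = -2
  S: 3 − 1 = 2
  P: 0 − 4 = -4
  Y: 2 − 2 = 0
U has the best Copeland score.

U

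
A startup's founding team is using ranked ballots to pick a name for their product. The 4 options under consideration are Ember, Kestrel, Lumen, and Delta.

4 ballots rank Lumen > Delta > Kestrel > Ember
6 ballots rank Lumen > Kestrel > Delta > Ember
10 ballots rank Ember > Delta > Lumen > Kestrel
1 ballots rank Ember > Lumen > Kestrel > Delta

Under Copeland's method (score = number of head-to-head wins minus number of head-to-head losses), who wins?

Pairwise results:
  Ember vs Kestrel: Ember wins 11–10.
  Ember vs Lumen: Ember wins 11–10.
  Ember vs Delta: Ember wins 11–10.
  Kestrel vs Lumen: Lumen wins 21–0.
  Kestrel vs Delta: Delta wins 14–7.
  Lumen vs Delta: Lumen wins 11–10.
Copeland scores (wins − losses):
  Ember: 3 − 0 = 3
  Kestrel: 0 − 3 = -3
  Lumen: 2 − 1 = 1
  Delta: 1 − 2 = -1
Ember has the best Copeland score.

Ember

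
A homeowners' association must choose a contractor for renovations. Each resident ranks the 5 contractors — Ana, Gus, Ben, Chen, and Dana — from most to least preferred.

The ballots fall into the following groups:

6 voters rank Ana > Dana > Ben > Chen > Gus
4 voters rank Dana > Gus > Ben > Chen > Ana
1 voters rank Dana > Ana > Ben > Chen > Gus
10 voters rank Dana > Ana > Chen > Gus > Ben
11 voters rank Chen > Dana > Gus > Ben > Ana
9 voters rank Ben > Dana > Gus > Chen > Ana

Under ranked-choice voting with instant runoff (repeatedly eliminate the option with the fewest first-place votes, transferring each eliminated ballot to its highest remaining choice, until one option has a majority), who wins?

Round 1: Dana 15, Chen 11, Ben 9, Ana 6, Gus 0. Gus has the fewest and is eliminated.
Round 2: Dana 15, Chen 11, Ben 9, Ana 6. Ana has the fewest and is eliminated.
Round 3: Dana 21, Chen 11, Ben 9. Dana has a majority.

Dana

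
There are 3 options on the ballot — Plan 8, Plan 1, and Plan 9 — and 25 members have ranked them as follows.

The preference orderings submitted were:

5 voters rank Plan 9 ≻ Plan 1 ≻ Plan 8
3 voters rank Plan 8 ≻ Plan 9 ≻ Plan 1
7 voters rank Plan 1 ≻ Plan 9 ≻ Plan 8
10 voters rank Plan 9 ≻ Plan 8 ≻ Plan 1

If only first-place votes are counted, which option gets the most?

Plan 9

First-place vote totals:
  Plan 8: 3
  Plan 1: 7
  Plan 9: 15
Plan 9 has the most first-place votes.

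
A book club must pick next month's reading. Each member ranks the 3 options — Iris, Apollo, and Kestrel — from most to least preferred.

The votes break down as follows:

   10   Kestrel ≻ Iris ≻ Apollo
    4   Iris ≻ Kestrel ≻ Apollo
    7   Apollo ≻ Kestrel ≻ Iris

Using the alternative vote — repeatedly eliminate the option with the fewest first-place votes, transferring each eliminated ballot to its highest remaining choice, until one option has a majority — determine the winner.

Kestrel

Round 1: Kestrel 10, Apollo 7, Iris 4. Iris has the fewest and is eliminated.
Round 2: Kestrel 14, Apollo 7. Kestrel has a majority.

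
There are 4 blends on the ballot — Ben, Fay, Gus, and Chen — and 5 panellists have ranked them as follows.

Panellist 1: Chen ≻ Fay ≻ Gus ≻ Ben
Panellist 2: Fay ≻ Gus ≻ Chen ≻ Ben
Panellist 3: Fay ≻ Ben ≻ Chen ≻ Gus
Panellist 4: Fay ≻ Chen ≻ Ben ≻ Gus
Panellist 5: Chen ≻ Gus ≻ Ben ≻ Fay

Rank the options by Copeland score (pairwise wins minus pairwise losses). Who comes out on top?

Pairwise results:
  Ben vs Fay: Fay wins 4–1.
  Ben vs Gus: Gus wins 3–2.
  Ben vs Chen: Chen wins 4–1.
  Fay vs Gus: Fay wins 4–1.
  Fay vs Chen: Fay wins 3–2.
  Gus vs Chen: Chen wins 4–1.
Copeland scores (wins − losses):
  Ben: 0 − 3 = -3
  Fay: 3 − 0 = 3
  Gus: 1 − 2 = -1
  Chen: 2 − 1 = 1
Fay has the best Copeland score.

Fay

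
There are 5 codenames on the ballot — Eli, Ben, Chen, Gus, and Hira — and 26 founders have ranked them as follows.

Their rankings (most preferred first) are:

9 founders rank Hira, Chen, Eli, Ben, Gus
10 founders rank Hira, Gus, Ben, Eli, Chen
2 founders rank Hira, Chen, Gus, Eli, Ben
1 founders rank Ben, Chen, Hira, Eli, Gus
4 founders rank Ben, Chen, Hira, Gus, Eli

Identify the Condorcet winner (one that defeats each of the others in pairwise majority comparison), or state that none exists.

Hira

Head-to-head results (26 voters total):
Eli vs Ben: Ben wins 15–11.
Eli vs Chen: Chen wins 16–10.
Eli vs Gus: Gus wins 16–10.
Eli vs Hira: Hira wins 26–0.
Ben vs Chen: Ben wins 15–11.
Ben vs Gus: Ben wins 14–12.
Ben vs Hira: Hira wins 21–5.
Chen vs Gus: Chen wins 16–10.
Chen vs Hira: Hira wins 21–5.
Gus vs Hira: Hira wins 26–0.
Hira beats each rival — Eli (26–0), Ben (21–5), Chen (21–5), Gus (26–0) — so Hira is the Condorcet winner.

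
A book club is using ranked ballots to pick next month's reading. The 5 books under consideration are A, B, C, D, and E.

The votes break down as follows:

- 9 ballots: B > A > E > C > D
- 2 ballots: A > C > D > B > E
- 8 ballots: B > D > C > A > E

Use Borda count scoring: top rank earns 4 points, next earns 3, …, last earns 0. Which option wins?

Borda scores:
  A: 9·3 + 2·4 + 8·1 = 43
  B: 9·4 + 2·1 + 8·4 = 70
  C: 9·1 + 2·3 + 8·2 = 31
  D: 9·0 + 2·2 + 8·3 = 28
  E: 9·2 + 2·0 + 8·0 = 18
B has the highest total.

B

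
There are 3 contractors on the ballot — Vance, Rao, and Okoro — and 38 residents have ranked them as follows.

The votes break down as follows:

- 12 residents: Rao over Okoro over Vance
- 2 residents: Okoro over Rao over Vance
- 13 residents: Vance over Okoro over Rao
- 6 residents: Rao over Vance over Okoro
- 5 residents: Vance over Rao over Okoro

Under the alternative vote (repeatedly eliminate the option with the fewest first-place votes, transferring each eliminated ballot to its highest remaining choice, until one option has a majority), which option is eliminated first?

Okoro

Round 1: Vance 18, Rao 18, Okoro 2. Okoro has the fewest and is eliminated.
Round 2: Rao 20, Vance 18. Rao has a majority.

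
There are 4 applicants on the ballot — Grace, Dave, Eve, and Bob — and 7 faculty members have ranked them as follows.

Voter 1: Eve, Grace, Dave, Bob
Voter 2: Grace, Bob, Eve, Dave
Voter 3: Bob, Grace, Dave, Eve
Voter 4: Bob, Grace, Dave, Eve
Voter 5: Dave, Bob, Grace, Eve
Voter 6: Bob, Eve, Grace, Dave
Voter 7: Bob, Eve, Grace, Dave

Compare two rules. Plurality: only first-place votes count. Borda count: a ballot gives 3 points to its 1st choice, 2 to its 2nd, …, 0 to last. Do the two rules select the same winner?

Yes

Plurality first-place counts: Grace 1, Dave 1, Eve 1, Bob 4 → Bob.
Borda totals: Grace 12, Dave 6, Eve 8, Bob 16 → Bob.
The two rules agree on Bob.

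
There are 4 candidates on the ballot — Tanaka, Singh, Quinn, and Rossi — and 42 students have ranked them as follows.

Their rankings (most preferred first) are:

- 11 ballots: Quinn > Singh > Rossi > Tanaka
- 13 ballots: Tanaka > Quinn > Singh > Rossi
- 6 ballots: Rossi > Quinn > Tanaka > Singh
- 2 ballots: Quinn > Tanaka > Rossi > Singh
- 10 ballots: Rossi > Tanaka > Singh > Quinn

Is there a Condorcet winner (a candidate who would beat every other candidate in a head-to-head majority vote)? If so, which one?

None — there is no Condorcet winner

Head-to-head results (42 voters total):
Tanaka vs Singh: Tanaka wins 31–11.
Tanaka vs Quinn: Tanaka wins 23–19.
Tanaka vs Rossi: Rossi wins 27–15.
Singh vs Quinn: Quinn wins 32–10.
Singh vs Rossi: Singh wins 24–18.
Quinn vs Rossi: Quinn wins 26–16.
No candidate beats all others: Tanaka beats Singh beats Rossi beats Tanaka, a majority cycle.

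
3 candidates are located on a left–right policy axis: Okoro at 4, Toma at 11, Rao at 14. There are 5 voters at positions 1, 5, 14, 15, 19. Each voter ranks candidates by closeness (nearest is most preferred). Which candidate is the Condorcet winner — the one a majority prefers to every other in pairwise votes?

Rao

With single-peaked preferences on a line, the Condorcet winner is the candidate closest to the median voter.
The median voter (position 14) is closest to Rao at 14.
Check: Rao vs Okoro — voters closer to Rao: 3 of 5.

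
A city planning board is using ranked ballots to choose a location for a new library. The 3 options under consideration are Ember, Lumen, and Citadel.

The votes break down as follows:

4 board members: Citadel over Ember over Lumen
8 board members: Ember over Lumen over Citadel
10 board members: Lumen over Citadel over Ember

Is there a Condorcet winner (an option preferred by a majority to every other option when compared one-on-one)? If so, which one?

None — there is no Condorcet winner

Head-to-head results (22 voters total):
Ember vs Lumen: Ember wins 12–10.
Ember vs Citadel: Citadel wins 14–8.
Lumen vs Citadel: Lumen wins 18–4.
No candidate beats all others: Ember beats Lumen beats Citadel beats Ember, a majority cycle.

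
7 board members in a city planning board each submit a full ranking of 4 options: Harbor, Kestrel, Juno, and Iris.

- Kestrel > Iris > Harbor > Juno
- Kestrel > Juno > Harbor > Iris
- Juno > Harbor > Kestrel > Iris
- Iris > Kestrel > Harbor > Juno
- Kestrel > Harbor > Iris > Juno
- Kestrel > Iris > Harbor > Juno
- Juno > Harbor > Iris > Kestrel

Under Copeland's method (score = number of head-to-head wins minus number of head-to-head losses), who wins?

Pairwise results:
  Harbor vs Kestrel: Kestrel wins 5–2.
  Harbor vs Juno: Harbor wins 4–3.
  Harbor vs Iris: Harbor wins 4–3.
  Kestrel vs Juno: Kestrel wins 5–2.
  Kestrel vs Iris: Kestrel wins 5–2.
  Juno vs Iris: Iris wins 4–3.
Copeland scores (wins − losses):
  Harbor: 2 − 1 = 1
  Kestrel: 3 − 0 = 3
  Juno: 0 − 3 = -3
  Iris: 1 − 2 = -1
Kestrel has the best Copeland score.

Kestrel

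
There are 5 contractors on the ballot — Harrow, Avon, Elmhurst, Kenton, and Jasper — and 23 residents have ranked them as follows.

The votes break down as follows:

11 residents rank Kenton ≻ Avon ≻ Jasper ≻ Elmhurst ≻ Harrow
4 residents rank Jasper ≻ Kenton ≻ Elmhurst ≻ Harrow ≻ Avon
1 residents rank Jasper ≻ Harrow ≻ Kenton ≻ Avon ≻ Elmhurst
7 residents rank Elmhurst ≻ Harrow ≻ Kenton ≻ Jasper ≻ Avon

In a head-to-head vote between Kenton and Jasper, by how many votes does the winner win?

Ballots ranking Kenton above Jasper: 11+7 = 18.
Ballots ranking Jasper above Kenton: 4+1 = 5.
Kenton wins 18–5, a margin of 13.

13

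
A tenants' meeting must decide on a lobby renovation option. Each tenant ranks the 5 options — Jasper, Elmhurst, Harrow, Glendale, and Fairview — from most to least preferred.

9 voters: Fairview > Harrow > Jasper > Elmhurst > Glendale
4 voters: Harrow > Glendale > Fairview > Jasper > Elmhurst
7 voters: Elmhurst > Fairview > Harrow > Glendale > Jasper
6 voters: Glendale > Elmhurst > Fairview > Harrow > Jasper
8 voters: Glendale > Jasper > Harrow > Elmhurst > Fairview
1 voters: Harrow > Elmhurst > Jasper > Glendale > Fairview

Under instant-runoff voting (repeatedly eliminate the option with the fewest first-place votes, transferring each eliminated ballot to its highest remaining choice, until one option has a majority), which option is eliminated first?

Jasper

Round 1: Glendale 14, Fairview 9, Elmhurst 7, Harrow 5, Jasper 0. Jasper has the fewest and is eliminated.
Round 2: Glendale 14, Fairview 9, Elmhurst 7, Harrow 5. Harrow has the fewest and is eliminated.
Round 3: Glendale 18, Fairview 9, Elmhurst 8. Glendale has a majority.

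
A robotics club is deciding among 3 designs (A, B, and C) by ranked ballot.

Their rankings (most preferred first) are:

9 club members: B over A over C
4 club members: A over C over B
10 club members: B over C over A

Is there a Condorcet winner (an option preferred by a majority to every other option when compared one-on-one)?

Yes

Head-to-head results (23 voters total):
A vs B: B wins 19–4.
A vs C: A wins 13–10.
B vs C: B wins 19–4.
B beats each rival — A (19–4), C (19–4) — so B is the Condorcet winner.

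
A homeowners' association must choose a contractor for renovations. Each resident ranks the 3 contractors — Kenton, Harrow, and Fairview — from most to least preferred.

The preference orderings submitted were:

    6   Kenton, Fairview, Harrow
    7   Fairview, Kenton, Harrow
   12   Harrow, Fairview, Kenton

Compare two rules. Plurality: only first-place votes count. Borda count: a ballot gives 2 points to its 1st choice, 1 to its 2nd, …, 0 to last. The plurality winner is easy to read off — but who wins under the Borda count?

Plurality first-place counts: Kenton 6, Harrow 12, Fairview 7 → Harrow.
Borda totals: Kenton 19, Harrow 24, Fairview 32 → Fairview.

Fairview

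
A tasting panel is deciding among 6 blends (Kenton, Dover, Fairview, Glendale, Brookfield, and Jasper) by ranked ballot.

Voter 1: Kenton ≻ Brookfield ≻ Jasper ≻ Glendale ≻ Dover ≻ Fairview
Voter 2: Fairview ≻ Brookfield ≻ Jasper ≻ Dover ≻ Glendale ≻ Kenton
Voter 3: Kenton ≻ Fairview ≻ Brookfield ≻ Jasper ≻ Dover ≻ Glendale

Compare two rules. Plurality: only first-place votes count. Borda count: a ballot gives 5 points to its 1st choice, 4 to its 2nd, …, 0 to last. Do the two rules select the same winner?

No

Plurality first-place counts: Kenton 2, Dover 0, Fairview 1, Glendale 0, Brookfield 0, Jasper 0 → Kenton.
Borda totals: Kenton 10, Dover 4, Fairview 9, Glendale 3, Brookfield 11, Jasper 8 → Brookfield.
The two rules disagree: plurality picks Kenton, Borda picks Brookfield.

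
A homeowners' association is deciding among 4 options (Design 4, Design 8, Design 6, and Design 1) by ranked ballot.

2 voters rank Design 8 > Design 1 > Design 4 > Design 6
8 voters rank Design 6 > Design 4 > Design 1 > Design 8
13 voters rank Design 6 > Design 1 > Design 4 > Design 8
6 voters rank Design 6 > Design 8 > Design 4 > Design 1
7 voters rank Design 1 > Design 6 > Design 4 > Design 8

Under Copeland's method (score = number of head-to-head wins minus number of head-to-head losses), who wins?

Pairwise results:
  Design 4 vs Design 8: Design 4 wins 28–8.
  Design 4 vs Design 6: Design 6 wins 34–2.
  Design 4 vs Design 1: Design 1 wins 22–14.
  Design 8 vs Design 6: Design 6 wins 34–2.
  Design 8 vs Design 1: Design 1 wins 28–8.
  Design 6 vs Design 1: Design 6 wins 27–9.
Copeland scores (wins − losses):
  Design 4: 1 − 2 = -1
  Design 8: 0 − 3 = -3
  Design 6: 3 − 0 = 3
  Design 1: 2 − 1 = 1
Design 6 has the best Copeland score.

Design 6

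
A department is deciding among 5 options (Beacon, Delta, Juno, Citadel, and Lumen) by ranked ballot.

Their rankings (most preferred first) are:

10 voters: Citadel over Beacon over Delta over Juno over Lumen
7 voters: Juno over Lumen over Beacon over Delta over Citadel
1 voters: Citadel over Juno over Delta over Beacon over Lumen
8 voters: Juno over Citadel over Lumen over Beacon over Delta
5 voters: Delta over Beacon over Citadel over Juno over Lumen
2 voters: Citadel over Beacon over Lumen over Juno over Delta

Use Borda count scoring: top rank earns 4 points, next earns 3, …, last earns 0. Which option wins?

Borda scores:
  Beacon: 10·3 + 7·2 + 1 + 8·1 + 5·3 + 2·3 = 74
  Delta: 10·2 + 7·1 + 2 + 8·0 + 5·4 + 2·0 = 49
  Juno: 10·1 + 7·4 + 3 + 8·4 + 5·1 + 2·1 = 80
  Citadel: 10·4 + 7·0 + 4 + 8·3 + 5·2 + 2·4 = 86
  Lumen: 10·0 + 7·3 + 0 + 8·2 + 5·0 + 2·2 = 41
Citadel has the highest total.

Citadel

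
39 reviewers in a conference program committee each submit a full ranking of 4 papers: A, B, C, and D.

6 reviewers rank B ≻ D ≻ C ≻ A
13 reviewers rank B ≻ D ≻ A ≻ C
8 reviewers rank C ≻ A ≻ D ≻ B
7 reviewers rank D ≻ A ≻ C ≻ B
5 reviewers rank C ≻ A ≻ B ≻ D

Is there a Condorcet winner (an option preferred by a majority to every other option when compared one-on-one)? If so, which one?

There is no Condorcet winner

Head-to-head results (39 voters total):
A vs B: A wins 20–19.
A vs C: A wins 20–19.
A vs D: D wins 26–13.
B vs C: C wins 20–19.
B vs D: B wins 24–15.
C vs D: D wins 26–13.
No candidate beats all others: A beats B beats D beats A, a majority cycle.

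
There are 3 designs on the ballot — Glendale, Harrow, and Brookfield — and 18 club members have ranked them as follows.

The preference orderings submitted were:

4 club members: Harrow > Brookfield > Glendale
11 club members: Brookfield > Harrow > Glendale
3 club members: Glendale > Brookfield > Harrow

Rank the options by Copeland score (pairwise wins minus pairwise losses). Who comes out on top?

Brookfield

Pairwise results:
  Glendale vs Harrow: Harrow wins 15–3.
  Glendale vs Brookfield: Brookfield wins 15–3.
  Harrow vs Brookfield: Brookfield wins 14–4.
Copeland scores (wins − losses):
  Glendale: 0 − 2 = -2
  Harrow: 1 − 1 = 0
  Brookfield: 2 − 0 = 2
Brookfield has the best Copeland score.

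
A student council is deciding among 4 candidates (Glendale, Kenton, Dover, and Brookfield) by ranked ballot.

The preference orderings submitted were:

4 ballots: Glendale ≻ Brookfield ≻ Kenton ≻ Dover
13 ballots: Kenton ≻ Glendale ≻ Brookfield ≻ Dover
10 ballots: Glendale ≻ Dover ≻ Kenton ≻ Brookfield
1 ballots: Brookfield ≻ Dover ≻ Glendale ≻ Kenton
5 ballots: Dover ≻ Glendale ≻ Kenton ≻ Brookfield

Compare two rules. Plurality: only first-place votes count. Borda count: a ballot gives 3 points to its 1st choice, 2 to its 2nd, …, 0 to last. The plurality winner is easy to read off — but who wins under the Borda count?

Plurality first-place counts: Glendale 14, Kenton 13, Dover 5, Brookfield 1 → Glendale.
Borda totals: Glendale 79, Kenton 58, Dover 37, Brookfield 24 → Glendale.

Glendale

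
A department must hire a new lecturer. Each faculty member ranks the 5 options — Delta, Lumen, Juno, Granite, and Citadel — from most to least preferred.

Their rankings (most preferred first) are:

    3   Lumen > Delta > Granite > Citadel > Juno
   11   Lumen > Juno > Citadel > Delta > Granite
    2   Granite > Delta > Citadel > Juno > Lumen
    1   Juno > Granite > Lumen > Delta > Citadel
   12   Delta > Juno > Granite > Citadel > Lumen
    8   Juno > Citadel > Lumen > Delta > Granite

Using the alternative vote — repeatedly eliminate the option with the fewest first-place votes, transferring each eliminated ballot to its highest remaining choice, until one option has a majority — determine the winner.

Round 1: Lumen 14, Delta 12, Juno 9, Granite 2, Citadel 0. Citadel has the fewest and is eliminated.
Round 2: Lumen 14, Delta 12, Juno 9, Granite 2. Granite has the fewest and is eliminated.
Round 3: Delta 14, Lumen 14, Juno 9. Juno has the fewest and is eliminated.
Round 4: Lumen 23, Delta 14. Lumen has a majority.

Lumen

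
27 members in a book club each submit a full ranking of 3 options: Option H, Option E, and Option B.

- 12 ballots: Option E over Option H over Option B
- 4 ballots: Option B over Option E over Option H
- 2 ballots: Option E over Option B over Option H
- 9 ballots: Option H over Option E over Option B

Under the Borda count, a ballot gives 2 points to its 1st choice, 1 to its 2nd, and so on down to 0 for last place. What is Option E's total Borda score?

41

Borda scores:
  Option H: 12·1 + 4·0 + 2·0 + 9·2 = 30
  Option E: 12·2 + 4·1 + 2·2 + 9·1 = 41
  Option B: 12·0 + 4·2 + 2·1 + 9·0 = 10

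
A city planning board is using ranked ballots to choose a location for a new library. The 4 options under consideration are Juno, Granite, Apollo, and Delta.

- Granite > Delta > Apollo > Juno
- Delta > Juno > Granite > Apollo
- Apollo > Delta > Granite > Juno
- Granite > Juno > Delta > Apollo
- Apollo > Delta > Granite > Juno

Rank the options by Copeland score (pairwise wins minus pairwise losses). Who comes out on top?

Pairwise results:
  Juno vs Granite: Granite wins 4–1.
  Juno vs Apollo: Apollo wins 3–2.
  Juno vs Delta: Delta wins 4–1.
  Granite vs Apollo: Granite wins 3–2.
  Granite vs Delta: Delta wins 3–2.
  Apollo vs Delta: Delta wins 3–2.
Copeland scores (wins − losses):
  Juno: 0 − 3 = -3
  Granite: 2 − 1 = 1
  Apollo: 1 − 2 = -1
  Delta: 3 − 0 = 3
Delta has the best Copeland score.

Delta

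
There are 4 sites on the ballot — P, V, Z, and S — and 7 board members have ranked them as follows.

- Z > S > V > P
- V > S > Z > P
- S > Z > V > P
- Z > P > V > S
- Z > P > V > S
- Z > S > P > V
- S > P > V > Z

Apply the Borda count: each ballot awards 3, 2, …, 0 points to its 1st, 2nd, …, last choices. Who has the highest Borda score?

Borda scores:
  P: 0 + 0 + 0 + 2 + 2 + 1 + 2 = 7
  V: 1 + 3 + 1 + 1 + 1 + 0 + 1 = 8
  Z: 3 + 1 + 2 + 3 + 3 + 3 + 0 = 15
  S: 2 + 2 + 3 + 0 + 0 + 2 + 3 = 12
Z has the highest total.

Z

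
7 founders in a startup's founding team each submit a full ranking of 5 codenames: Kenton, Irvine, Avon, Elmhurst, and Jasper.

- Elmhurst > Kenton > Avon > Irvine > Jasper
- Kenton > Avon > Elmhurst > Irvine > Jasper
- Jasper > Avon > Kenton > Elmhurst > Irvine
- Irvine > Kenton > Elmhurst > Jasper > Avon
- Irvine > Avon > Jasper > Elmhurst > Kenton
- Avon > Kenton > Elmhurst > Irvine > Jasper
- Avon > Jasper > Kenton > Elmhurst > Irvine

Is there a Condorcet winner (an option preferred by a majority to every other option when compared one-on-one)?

Yes

Head-to-head results (7 voters total):
Kenton vs Irvine: Kenton wins 5–2.
Kenton vs Avon: Avon wins 4–3.
Kenton vs Elmhurst: Kenton wins 5–2.
Kenton vs Jasper: Kenton wins 4–3.
Irvine vs Avon: Avon wins 5–2.
Irvine vs Elmhurst: Elmhurst wins 5–2.
Irvine vs Jasper: Irvine wins 5–2.
Avon vs Elmhurst: Avon wins 5–2.
Avon vs Jasper: Avon wins 5–2.
Elmhurst vs Jasper: Elmhurst wins 4–3.
Avon beats each rival — Kenton (4–3), Irvine (5–2), Elmhurst (5–2), Jasper (5–2) — so Avon is the Condorcet winner.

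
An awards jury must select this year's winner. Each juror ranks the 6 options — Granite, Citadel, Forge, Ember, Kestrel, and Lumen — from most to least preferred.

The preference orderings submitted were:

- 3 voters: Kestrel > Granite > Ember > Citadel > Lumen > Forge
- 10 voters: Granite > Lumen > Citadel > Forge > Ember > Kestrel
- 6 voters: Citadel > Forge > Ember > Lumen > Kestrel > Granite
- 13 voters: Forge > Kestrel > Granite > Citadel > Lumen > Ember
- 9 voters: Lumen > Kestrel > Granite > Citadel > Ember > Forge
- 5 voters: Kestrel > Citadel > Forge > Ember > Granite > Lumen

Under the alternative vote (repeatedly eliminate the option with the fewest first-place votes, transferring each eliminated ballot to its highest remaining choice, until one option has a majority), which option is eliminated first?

Ember

Round 1: Forge 13, Granite 10, Lumen 9, Kestrel 8, Citadel 6, Ember 0. Ember has the fewest and is eliminated.
Round 2: Forge 13, Granite 10, Lumen 9, Kestrel 8, Citadel 6. Citadel has the fewest and is eliminated.
Round 3: Forge 19, Granite 10, Lumen 9, Kestrel 8. Kestrel has the fewest and is eliminated.
Round 4: Forge 24, Granite 13, Lumen 9. Forge has a majority.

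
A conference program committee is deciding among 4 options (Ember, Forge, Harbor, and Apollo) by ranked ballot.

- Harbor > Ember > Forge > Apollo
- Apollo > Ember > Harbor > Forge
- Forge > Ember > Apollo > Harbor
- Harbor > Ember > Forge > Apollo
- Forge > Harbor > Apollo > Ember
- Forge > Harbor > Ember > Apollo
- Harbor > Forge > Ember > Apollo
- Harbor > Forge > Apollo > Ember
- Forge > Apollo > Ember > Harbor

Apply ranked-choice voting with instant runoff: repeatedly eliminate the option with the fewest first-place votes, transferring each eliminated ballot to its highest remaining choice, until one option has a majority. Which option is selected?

Harbor

Round 1: Forge 4, Harbor 4, Apollo 1, Ember 0. Ember has the fewest and is eliminated.
Round 2: Forge 4, Harbor 4, Apollo 1. Apollo has the fewest and is eliminated.
Round 3: Harbor 5, Forge 4. Harbor has a majority.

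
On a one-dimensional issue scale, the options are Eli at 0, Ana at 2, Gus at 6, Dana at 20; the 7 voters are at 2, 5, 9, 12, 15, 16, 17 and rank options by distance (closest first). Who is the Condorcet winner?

Gus

With single-peaked preferences on a line, the Condorcet winner is the candidate closest to the median voter.
The median voter (position 12) is closest to Gus at 6.
Check: Gus vs Ana — voters closer to Gus: 6 of 7.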